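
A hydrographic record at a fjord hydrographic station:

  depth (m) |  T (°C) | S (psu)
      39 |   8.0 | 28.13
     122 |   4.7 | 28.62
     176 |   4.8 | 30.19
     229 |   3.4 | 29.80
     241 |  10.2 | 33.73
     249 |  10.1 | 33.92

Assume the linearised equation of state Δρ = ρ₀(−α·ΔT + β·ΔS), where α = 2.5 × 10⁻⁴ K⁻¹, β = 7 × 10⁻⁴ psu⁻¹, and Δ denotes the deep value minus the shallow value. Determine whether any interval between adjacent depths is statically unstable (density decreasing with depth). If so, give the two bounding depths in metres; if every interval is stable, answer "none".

none

Evaluate Δρ/ρ₀ = −αΔT + βΔS across each adjacent pair:
  39–122 m: −αΔT+βΔS = −(2.5 × 10⁻⁴)(-3.3)+(7 × 10⁻⁴)(+0.49) = 1.2 × 10⁻³ → stable
  122–176 m: −αΔT+βΔS = −(2.5 × 10⁻⁴)(+0.1)+(7 × 10⁻⁴)(+1.57) = 1.1 × 10⁻³ → stable
  176–229 m: −αΔT+βΔS = −(2.5 × 10⁻⁴)(-1.4)+(7 × 10⁻⁴)(-0.39) = 7.7 × 10⁻⁵ → stable
  229–241 m: −αΔT+βΔS = −(2.5 × 10⁻⁴)(+6.8)+(7 × 10⁻⁴)(+3.93) = 1.1 × 10⁻³ → stable
  241–249 m: −αΔT+βΔS = −(2.5 × 10⁻⁴)(-0.1)+(7 × 10⁻⁴)(+0.19) = 1.6 × 10⁻⁴ → stable
Every interval has Δρ > 0: the column is stably stratified throughout.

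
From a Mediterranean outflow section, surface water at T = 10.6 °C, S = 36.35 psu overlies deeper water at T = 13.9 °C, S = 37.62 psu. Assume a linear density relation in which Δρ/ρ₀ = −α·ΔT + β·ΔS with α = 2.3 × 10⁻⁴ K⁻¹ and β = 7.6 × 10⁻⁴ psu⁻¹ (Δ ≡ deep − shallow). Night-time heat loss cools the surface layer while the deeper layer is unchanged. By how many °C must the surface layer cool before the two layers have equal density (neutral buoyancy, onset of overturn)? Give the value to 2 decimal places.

0.90 °C

Neutral buoyancy requires Δρ = 0, i.e. −α(T_deep − T_surf′) + β(S_deep − S_surf) = 0.
T_surf′ = T_deep − (β/α)·ΔS = 13.9 − (7.6 × 10⁻⁴/2.3 × 10⁻⁴)·(+1.27) = 9.7035 °C.
Cooling required: 10.6 − (9.7035) = 0.8965 °C.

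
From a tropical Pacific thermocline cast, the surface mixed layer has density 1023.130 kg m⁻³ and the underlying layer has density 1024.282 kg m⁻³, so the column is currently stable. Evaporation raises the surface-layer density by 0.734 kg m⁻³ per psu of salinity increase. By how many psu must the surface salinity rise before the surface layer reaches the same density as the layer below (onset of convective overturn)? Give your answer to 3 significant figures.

Density deficit of the surface layer: 1024.282 − 1023.130 = 1.152 kg m⁻³.
Required change = 1.152 / 0.734 = 1.57 psu.

1.57 psu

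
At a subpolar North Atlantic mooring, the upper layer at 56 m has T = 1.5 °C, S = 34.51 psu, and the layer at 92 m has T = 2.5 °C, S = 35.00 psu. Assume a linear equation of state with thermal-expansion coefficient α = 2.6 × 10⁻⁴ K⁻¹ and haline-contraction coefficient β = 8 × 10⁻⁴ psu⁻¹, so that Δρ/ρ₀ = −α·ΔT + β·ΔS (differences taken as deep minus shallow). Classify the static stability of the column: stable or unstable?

ΔT = 2.5 − 1.5 = +1.0 K and ΔS = 35.00 − 34.51 = +0.49 psu (deep − shallow).
−αΔT = -2.60 × 10⁻⁴; βΔS = 3.92 × 10⁻⁴; sum Δρ/ρ₀ = 1.32 × 10⁻⁴.
Δρ/ρ₀ > 0, so Δρ > 0: deeper water is denser → statically stable.

stable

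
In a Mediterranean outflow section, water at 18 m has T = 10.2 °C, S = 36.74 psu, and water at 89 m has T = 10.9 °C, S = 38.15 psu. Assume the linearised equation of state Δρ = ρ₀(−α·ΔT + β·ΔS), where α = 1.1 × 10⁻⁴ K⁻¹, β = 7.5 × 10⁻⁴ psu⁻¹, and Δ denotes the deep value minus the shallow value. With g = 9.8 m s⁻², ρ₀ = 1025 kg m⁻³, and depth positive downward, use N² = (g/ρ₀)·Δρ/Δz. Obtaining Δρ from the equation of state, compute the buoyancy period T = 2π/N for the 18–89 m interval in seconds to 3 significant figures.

ΔT = +0.7 K, ΔS = +1.41 psu (deep − shallow).
Δρ/ρ₀ = −αΔT + βΔS = -7.70 × 10⁻⁵ + 1.0575 × 10⁻³ = 9.805 × 10⁻⁴, so Δρ ≈ 1.005 kg m⁻³.
N² = (g/ρ₀)·Δρ/Δz = g·(Δρ/ρ₀)/Δz = 9.8 × 9.805 × 10⁻⁴ / 71 = 1.3534 × 10⁻⁴ s⁻².
N = √(1.3534 × 10⁻⁴) = 0.011634 rad s⁻¹ → T = 2π/N = 540.07 s ≈ 540 s.

540 s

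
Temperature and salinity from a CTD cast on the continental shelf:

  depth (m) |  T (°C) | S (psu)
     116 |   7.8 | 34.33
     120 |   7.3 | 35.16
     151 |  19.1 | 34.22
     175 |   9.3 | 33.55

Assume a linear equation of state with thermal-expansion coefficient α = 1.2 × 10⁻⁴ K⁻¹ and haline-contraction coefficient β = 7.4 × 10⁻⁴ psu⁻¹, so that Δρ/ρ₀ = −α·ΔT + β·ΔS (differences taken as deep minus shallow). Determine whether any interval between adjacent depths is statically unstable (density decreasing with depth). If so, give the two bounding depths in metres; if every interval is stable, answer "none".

Evaluate Δρ/ρ₀ = −αΔT + βΔS across each adjacent pair:
  116–120 m: −αΔT+βΔS = −(1.2 × 10⁻⁴)(-0.5)+(7.4 × 10⁻⁴)(+0.83) = 6.7 × 10⁻⁴ → stable
  120–151 m: −αΔT+βΔS = −(1.2 × 10⁻⁴)(+11.8)+(7.4 × 10⁻⁴)(-0.94) = -2.1 × 10⁻³ → UNSTABLE
  151–175 m: −αΔT+βΔS = −(1.2 × 10⁻⁴)(-9.8)+(7.4 × 10⁻⁴)(-0.67) = 6.8 × 10⁻⁴ → stable
The 120–151 m interval has Δρ < 0: lighter water underlies denser water.

120–151 m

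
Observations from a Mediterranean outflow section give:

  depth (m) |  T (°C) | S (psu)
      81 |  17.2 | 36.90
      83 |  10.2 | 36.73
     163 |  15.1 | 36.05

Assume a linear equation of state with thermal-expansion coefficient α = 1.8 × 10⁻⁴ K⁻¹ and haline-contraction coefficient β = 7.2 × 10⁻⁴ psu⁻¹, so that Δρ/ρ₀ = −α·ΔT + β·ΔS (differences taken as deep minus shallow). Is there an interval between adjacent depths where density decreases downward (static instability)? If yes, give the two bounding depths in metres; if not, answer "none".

Evaluate Δρ/ρ₀ = −αΔT + βΔS across each adjacent pair:
  81–83 m: −αΔT+βΔS = −(1.8 × 10⁻⁴)(-7.0)+(7.2 × 10⁻⁴)(-0.17) = 1.1 × 10⁻³ → stable
  83–163 m: −αΔT+βΔS = −(1.8 × 10⁻⁴)(+4.9)+(7.2 × 10⁻⁴)(-0.68) = -1.4 × 10⁻³ → UNSTABLE
The 83–163 m interval has Δρ < 0: lighter water underlies denser water.

83–163 m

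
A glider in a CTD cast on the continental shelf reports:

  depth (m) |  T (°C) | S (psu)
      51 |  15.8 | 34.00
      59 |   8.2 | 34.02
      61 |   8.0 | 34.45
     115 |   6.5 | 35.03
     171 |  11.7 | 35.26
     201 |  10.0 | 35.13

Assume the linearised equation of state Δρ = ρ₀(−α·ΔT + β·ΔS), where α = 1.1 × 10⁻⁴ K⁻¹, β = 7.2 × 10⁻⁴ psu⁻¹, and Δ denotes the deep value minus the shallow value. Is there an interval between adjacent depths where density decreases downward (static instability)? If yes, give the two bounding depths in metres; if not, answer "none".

Evaluate Δρ/ρ₀ = −αΔT + βΔS across each adjacent pair:
  51–59 m: −αΔT+βΔS = −(1.1 × 10⁻⁴)(-7.6)+(7.2 × 10⁻⁴)(+0.02) = 8.5 × 10⁻⁴ → stable
  59–61 m: −αΔT+βΔS = −(1.1 × 10⁻⁴)(-0.2)+(7.2 × 10⁻⁴)(+0.43) = 3.3 × 10⁻⁴ → stable
  61–115 m: −αΔT+βΔS = −(1.1 × 10⁻⁴)(-1.5)+(7.2 × 10⁻⁴)(+0.58) = 5.8 × 10⁻⁴ → stable
  115–171 m: −αΔT+βΔS = −(1.1 × 10⁻⁴)(+5.2)+(7.2 × 10⁻⁴)(+0.23) = -4.1 × 10⁻⁴ → UNSTABLE
  171–201 m: −αΔT+βΔS = −(1.1 × 10⁻⁴)(-1.7)+(7.2 × 10⁻⁴)(-0.13) = 9.3 × 10⁻⁵ → stable
The 115–171 m interval has Δρ < 0: lighter water underlies denser water.

115–171 m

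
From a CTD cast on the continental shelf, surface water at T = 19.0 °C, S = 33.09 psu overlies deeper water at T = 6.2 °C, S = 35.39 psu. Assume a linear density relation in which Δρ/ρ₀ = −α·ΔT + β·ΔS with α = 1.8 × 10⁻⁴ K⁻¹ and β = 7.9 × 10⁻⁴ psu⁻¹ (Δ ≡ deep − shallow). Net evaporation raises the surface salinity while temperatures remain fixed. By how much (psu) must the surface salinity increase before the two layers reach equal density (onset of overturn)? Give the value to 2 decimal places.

5.22 psu

Neutral buoyancy requires −α(T_deep − T_surf) + β(S_deep − S_surf′) = 0.
S_surf′ = S_deep − (α/β)·ΔT = 35.39 − (1.8 × 10⁻⁴/7.9 × 10⁻⁴)·(-12.8) = 38.3065 psu.
Increase required: 38.3065 − 33.09 = 5.2165 psu.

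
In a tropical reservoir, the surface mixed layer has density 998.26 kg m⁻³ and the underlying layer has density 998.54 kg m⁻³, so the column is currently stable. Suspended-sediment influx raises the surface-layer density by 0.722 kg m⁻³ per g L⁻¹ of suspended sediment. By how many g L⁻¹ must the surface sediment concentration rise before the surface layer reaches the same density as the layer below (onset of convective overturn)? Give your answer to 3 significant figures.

0.388 g L⁻¹

Density deficit of the surface layer: 998.54 − 998.26 = 0.28 kg m⁻³.
Required change = 0.28 / 0.722 = 0.388 g L⁻¹.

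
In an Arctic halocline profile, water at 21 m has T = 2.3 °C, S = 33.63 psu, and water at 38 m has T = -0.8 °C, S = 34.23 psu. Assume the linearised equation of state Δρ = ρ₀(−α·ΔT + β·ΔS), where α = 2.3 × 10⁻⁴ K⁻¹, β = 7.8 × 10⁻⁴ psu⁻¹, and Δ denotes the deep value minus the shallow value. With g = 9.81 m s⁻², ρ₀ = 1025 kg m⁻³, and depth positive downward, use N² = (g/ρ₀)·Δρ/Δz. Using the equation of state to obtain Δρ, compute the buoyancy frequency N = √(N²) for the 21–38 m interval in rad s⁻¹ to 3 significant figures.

ΔT = -3.1 K, ΔS = +0.60 psu (deep − shallow).
Δρ/ρ₀ = −αΔT + βΔS = 7.13 × 10⁻⁴ + 4.68 × 10⁻⁴ = 1.181 × 10⁻³, so Δρ ≈ 1.211 kg m⁻³.
N² = (g/ρ₀)·Δρ/Δz = g·(Δρ/ρ₀)/Δz = 9.81 × 1.181 × 10⁻³ / 17 = 6.8151 × 10⁻⁴ s⁻².
N = √(6.8151 × 10⁻⁴) = 0.026106 rad s⁻¹ ≈ 0.0261 rad s⁻¹.

0.0261 rad s⁻¹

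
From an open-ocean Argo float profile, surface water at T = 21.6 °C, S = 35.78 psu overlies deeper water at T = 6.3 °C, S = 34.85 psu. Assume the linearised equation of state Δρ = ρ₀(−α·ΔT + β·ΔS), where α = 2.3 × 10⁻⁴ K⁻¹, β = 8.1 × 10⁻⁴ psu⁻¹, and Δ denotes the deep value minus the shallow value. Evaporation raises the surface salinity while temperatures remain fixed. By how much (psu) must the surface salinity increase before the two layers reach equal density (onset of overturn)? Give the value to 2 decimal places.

Neutral buoyancy requires −α(T_deep − T_surf) + β(S_deep − S_surf′) = 0.
S_surf′ = S_deep − (α/β)·ΔT = 34.85 − (2.3 × 10⁻⁴/8.1 × 10⁻⁴)·(-15.3) = 39.1944 psu.
Increase required: 39.1944 − 35.78 = 3.4144 psu.

3.41 psu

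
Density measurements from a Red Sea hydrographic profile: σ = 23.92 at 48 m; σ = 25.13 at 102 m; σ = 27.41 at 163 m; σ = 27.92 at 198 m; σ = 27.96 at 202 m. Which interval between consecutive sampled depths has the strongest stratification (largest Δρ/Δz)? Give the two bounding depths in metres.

Compute the density gradient over each adjacent pair:
  48–102 m: Δρ/Δz = 1.21/54 = 0.022 kg m⁻⁴
  102–163 m: Δρ/Δz = 2.28/61 = 0.037 kg m⁻⁴
  163–198 m: Δρ/Δz = 0.51/35 = 0.015 kg m⁻⁴
  198–202 m: Δρ/Δz = 0.04/4 = 0.010 kg m⁻⁴
The largest gradient is in the 102–163 m interval — the pycnocline.

102–163 m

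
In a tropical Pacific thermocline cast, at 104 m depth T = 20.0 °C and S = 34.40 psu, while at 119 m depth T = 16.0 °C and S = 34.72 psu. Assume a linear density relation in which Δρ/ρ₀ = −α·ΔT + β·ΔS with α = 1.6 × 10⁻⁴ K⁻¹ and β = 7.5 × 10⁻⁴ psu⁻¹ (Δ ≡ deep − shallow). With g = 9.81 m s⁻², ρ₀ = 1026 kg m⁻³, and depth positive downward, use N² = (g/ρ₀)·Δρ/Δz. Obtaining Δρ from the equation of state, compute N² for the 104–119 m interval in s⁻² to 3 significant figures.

5.76 × 10⁻⁴ s⁻²

ΔT = -4.0 K, ΔS = +0.32 psu (deep − shallow).
Δρ/ρ₀ = −αΔT + βΔS = 6.40 × 10⁻⁴ + 2.40 × 10⁻⁴ = 8.80 × 10⁻⁴, so Δρ ≈ 0.9029 kg m⁻³.
N² = (g/ρ₀)·Δρ/Δz = g·(Δρ/ρ₀)/Δz = 9.81 × 8.80 × 10⁻⁴ / 15 = 5.7552 × 10⁻⁴ s⁻² ≈ 5.76 × 10⁻⁴ s⁻².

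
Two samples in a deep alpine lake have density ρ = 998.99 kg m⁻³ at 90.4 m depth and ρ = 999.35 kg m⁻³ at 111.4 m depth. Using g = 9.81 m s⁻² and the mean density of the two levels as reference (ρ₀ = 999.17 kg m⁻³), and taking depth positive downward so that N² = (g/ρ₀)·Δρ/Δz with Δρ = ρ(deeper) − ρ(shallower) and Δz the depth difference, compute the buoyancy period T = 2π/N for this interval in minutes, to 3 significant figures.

8.07 min

Δρ = 999.35 − 998.99 = 0.36 kg m⁻³ over Δz = 111.4 − 90.4 = 21 m.
N² = (9.81/999.17) × (0.36/21) = 1.6831 × 10⁻⁴ s⁻².
N = √(1.6831 × 10⁻⁴) = 0.012973 rad s⁻¹, so T = 2π/N = 484.33 s = 8.0722 min ≈ 8.07 min.
A positive N² confirms static stability across the interval.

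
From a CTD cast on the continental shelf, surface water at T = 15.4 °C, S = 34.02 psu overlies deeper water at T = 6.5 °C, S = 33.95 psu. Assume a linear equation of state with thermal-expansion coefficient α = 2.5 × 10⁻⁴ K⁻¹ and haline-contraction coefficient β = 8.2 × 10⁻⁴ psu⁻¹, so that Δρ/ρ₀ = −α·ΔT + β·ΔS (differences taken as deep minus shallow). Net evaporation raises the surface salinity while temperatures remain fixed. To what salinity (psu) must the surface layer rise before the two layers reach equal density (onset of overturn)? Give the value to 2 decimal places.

36.66 psu

Neutral buoyancy requires −α(T_deep − T_surf) + β(S_deep − S_surf′) = 0.
S_surf′ = S_deep − (α/β)·ΔT = 33.95 − (2.5 × 10⁻⁴/8.2 × 10⁻⁴)·(-8.9) = 36.6634 psu.
Increase required: 36.6634 − 34.02 = 2.6434 psu.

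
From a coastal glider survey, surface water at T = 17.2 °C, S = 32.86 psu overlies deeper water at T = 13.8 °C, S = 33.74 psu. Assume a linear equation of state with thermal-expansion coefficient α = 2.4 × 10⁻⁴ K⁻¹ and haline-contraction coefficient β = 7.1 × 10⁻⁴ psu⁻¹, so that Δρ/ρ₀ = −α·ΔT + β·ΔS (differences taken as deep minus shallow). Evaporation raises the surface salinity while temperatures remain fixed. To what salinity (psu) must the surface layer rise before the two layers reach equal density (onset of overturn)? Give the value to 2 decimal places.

Neutral buoyancy requires −α(T_deep − T_surf) + β(S_deep − S_surf′) = 0.
S_surf′ = S_deep − (α/β)·ΔT = 33.74 − (2.4 × 10⁻⁴/7.1 × 10⁻⁴)·(-3.4) = 34.8893 psu.
Increase required: 34.8893 − 32.86 = 2.0293 psu.

34.89 psu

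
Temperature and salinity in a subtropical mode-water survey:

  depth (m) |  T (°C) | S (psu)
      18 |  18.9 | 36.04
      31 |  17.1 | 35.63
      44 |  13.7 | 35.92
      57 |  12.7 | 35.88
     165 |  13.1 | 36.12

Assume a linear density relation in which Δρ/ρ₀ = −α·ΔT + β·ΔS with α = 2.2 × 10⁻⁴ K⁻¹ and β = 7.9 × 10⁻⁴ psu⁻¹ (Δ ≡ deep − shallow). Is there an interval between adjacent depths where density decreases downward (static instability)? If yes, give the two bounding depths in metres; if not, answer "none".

Evaluate Δρ/ρ₀ = −αΔT + βΔS across each adjacent pair:
  18–31 m: −αΔT+βΔS = −(2.2 × 10⁻⁴)(-1.8)+(7.9 × 10⁻⁴)(-0.41) = 7.2 × 10⁻⁵ → stable
  31–44 m: −αΔT+βΔS = −(2.2 × 10⁻⁴)(-3.4)+(7.9 × 10⁻⁴)(+0.29) = 9.8 × 10⁻⁴ → stable
  44–57 m: −αΔT+βΔS = −(2.2 × 10⁻⁴)(-1.0)+(7.9 × 10⁻⁴)(-0.04) = 1.9 × 10⁻⁴ → stable
  57–165 m: −αΔT+βΔS = −(2.2 × 10⁻⁴)(+0.4)+(7.9 × 10⁻⁴)(+0.24) = 1.0 × 10⁻⁴ → stable
Every interval has Δρ > 0: the column is stably stratified throughout.

none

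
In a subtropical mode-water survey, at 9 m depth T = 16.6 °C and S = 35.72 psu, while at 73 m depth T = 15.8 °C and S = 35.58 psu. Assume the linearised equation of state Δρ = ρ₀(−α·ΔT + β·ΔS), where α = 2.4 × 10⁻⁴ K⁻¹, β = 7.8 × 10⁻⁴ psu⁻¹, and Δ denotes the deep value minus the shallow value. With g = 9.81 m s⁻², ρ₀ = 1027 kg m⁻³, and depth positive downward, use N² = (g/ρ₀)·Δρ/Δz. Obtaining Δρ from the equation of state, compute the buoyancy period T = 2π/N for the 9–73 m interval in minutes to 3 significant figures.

29.4 min

ΔT = -0.8 K, ΔS = -0.14 psu (deep − shallow).
Δρ/ρ₀ = −αΔT + βΔS = 1.92 × 10⁻⁴ − 1.092 × 10⁻⁴ = 8.28 × 10⁻⁵, so Δρ ≈ 0.08504 kg m⁻³.
N² = (g/ρ₀)·Δρ/Δz = g·(Δρ/ρ₀)/Δz = 9.81 × 8.28 × 10⁻⁵ / 64 = 1.2692 × 10⁻⁵ s⁻².
N = √(1.2692 × 10⁻⁵) = 3.5626 × 10⁻³ rad s⁻¹ → T = 2π/N = 1.7637 × 10³ s = 29.395 min ≈ 29.4 min.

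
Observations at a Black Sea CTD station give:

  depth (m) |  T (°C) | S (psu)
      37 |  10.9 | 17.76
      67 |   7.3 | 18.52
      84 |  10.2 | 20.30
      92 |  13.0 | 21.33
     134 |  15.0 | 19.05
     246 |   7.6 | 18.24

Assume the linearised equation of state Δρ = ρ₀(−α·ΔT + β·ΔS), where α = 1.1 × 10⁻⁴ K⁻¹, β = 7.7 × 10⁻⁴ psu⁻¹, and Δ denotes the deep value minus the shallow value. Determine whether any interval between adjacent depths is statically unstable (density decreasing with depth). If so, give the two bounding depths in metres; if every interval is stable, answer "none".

92–134 m

Evaluate Δρ/ρ₀ = −αΔT + βΔS across each adjacent pair:
  37–67 m: −αΔT+βΔS = −(1.1 × 10⁻⁴)(-3.6)+(7.7 × 10⁻⁴)(+0.76) = 9.8 × 10⁻⁴ → stable
  67–84 m: −αΔT+βΔS = −(1.1 × 10⁻⁴)(+2.9)+(7.7 × 10⁻⁴)(+1.78) = 1.1 × 10⁻³ → stable
  84–92 m: −αΔT+βΔS = −(1.1 × 10⁻⁴)(+2.8)+(7.7 × 10⁻⁴)(+1.03) = 4.9 × 10⁻⁴ → stable
  92–134 m: −αΔT+βΔS = −(1.1 × 10⁻⁴)(+2.0)+(7.7 × 10⁻⁴)(-2.28) = -2.0 × 10⁻³ → UNSTABLE
  134–246 m: −αΔT+βΔS = −(1.1 × 10⁻⁴)(-7.4)+(7.7 × 10⁻⁴)(-0.81) = 1.9 × 10⁻⁴ → stable
The 92–134 m interval has Δρ < 0: lighter water underlies denser water.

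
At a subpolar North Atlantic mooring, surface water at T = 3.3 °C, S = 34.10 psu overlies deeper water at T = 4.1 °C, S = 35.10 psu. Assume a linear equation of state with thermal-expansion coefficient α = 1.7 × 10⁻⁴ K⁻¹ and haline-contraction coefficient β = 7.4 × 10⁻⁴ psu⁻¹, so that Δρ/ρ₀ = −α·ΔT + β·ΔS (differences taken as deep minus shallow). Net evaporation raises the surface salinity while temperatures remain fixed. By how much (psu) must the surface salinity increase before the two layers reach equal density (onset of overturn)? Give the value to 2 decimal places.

0.82 psu

Neutral buoyancy requires −α(T_deep − T_surf) + β(S_deep − S_surf′) = 0.
S_surf′ = S_deep − (α/β)·ΔT = 35.10 − (1.7 × 10⁻⁴/7.4 × 10⁻⁴)·(+0.8) = 34.9162 psu.
Increase required: 34.9162 − 34.10 = 0.8162 psu.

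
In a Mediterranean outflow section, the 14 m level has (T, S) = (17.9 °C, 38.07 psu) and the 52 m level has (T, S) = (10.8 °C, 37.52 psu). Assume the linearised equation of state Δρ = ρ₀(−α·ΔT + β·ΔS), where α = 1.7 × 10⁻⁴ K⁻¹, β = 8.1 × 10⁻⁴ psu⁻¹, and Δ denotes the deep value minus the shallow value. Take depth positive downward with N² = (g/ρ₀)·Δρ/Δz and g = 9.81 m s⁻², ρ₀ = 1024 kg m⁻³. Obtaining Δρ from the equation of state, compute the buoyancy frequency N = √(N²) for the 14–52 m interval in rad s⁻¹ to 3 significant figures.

ΔT = -7.1 K, ΔS = -0.55 psu (deep − shallow).
Δρ/ρ₀ = −αΔT + βΔS = 1.207 × 10⁻³ − 4.455 × 10⁻⁴ = 7.615 × 10⁻⁴, so Δρ ≈ 0.7798 kg m⁻³.
N² = (g/ρ₀)·Δρ/Δz = g·(Δρ/ρ₀)/Δz = 9.81 × 7.615 × 10⁻⁴ / 38 = 1.9659 × 10⁻⁴ s⁻².
N = √(1.9659 × 10⁻⁴) = 0.014021 rad s⁻¹ ≈ 0.0140 rad s⁻¹.

0.0140 rad s⁻¹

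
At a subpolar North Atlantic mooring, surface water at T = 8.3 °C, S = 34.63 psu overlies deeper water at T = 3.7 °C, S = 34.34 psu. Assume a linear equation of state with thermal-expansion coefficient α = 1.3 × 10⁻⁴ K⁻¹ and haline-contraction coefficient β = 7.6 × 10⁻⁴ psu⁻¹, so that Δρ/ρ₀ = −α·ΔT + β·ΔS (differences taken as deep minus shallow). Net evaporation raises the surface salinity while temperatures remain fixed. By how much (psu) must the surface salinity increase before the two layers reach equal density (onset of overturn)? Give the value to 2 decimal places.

Neutral buoyancy requires −α(T_deep − T_surf) + β(S_deep − S_surf′) = 0.
S_surf′ = S_deep − (α/β)·ΔT = 34.34 − (1.3 × 10⁻⁴/7.6 × 10⁻⁴)·(-4.6) = 35.1268 psu.
Increase required: 35.1268 − 34.63 = 0.4968 psu.

0.50 psu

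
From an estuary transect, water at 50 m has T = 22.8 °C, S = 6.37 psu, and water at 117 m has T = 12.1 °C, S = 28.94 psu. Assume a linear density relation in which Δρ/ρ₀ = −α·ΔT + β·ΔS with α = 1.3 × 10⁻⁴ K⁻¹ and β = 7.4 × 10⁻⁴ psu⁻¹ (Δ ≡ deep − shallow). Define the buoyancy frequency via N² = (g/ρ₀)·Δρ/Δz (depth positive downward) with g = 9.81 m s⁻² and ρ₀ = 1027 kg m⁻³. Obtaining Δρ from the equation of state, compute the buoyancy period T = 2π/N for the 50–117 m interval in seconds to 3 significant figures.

ΔT = -10.7 K, ΔS = +22.57 psu (deep − shallow).
Δρ/ρ₀ = −αΔT + βΔS = 1.391 × 10⁻³ + 0.0167018 = 0.0180928, so Δρ ≈ 18.58 kg m⁻³.
N² = (g/ρ₀)·Δρ/Δz = g·(Δρ/ρ₀)/Δz = 9.81 × 0.0180928 / 67 = 2.6491 × 10⁻³ s⁻².
N = √(2.6491 × 10⁻³) = 0.051469 rad s⁻¹ → T = 2π/N = 122.08 s ≈ 122 s.

122 s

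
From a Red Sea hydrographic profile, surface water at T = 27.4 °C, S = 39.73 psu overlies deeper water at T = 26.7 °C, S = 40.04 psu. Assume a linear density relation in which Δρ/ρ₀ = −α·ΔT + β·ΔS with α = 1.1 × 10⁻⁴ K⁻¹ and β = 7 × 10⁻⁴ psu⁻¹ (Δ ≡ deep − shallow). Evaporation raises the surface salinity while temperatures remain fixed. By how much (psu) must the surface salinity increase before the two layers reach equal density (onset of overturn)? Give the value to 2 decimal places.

Neutral buoyancy requires −α(T_deep − T_surf) + β(S_deep − S_surf′) = 0.
S_surf′ = S_deep − (α/β)·ΔT = 40.04 − (1.1 × 10⁻⁴/7 × 10⁻⁴)·(-0.7) = 40.1500 psu.
Increase required: 40.1500 − 39.73 = 0.4200 psu.

0.42 psu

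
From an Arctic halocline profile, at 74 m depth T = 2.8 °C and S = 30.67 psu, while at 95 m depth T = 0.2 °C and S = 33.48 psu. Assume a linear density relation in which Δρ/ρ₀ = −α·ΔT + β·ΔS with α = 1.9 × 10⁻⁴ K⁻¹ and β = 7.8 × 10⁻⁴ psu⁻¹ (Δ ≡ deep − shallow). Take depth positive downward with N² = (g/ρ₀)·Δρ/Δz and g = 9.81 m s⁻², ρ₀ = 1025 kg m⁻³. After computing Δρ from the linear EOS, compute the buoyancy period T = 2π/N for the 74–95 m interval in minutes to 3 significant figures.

ΔT = -2.6 K, ΔS = +2.81 psu (deep − shallow).
Δρ/ρ₀ = −αΔT + βΔS = 4.94 × 10⁻⁴ + 2.1918 × 10⁻³ = 2.6858 × 10⁻³, so Δρ ≈ 2.753 kg m⁻³.
N² = (g/ρ₀)·Δρ/Δz = g·(Δρ/ρ₀)/Δz = 9.81 × 2.6858 × 10⁻³ / 21 = 1.2547 × 10⁻³ s⁻².
N = √(1.2547 × 10⁻³) = 0.035422 rad s⁻¹ → T = 2π/N = 177.38 s = 2.9563 min ≈ 2.96 min.

2.96 min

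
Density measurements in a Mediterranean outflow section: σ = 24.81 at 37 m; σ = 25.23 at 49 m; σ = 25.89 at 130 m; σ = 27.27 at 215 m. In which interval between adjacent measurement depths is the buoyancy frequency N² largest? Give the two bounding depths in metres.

Compute the density gradient over each adjacent pair:
  37–49 m: Δρ/Δz = 0.42/12 = 0.035 kg m⁻⁴
  49–130 m: Δρ/Δz = 0.66/81 = 8.1 × 10⁻³ kg m⁻⁴
  130–215 m: Δρ/Δz = 1.38/85 = 0.016 kg m⁻⁴
The largest gradient is in the 37–49 m interval — the pycnocline.

37–49 m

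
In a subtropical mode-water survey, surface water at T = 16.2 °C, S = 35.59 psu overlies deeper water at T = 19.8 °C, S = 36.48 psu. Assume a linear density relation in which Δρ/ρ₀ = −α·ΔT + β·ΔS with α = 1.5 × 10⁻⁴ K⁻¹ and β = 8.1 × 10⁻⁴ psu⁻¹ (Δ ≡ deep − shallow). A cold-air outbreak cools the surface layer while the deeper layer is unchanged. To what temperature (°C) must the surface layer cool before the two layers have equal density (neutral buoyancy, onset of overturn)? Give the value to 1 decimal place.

15.0 °C

Neutral buoyancy requires Δρ = 0, i.e. −α(T_deep − T_surf′) + β(S_deep − S_surf) = 0.
T_surf′ = T_deep − (β/α)·ΔS = 19.8 − (8.1 × 10⁻⁴/1.5 × 10⁻⁴)·(+0.89) = 14.994 °C.
Cooling required: 16.2 − (14.994) = 1.206 °C.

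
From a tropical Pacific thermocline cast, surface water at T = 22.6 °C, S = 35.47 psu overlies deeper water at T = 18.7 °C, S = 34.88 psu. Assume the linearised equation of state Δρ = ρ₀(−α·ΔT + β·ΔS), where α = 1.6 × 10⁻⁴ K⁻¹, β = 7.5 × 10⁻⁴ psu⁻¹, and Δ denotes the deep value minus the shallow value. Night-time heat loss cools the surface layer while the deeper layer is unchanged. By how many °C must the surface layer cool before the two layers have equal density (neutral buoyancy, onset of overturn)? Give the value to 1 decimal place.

Neutral buoyancy requires Δρ = 0, i.e. −α(T_deep − T_surf′) + β(S_deep − S_surf) = 0.
T_surf′ = T_deep − (β/α)·ΔS = 18.7 − (7.5 × 10⁻⁴/1.6 × 10⁻⁴)·(-0.59) = 21.466 °C.
Cooling required: 22.6 − (21.466) = 1.134 °C.

1.1 °C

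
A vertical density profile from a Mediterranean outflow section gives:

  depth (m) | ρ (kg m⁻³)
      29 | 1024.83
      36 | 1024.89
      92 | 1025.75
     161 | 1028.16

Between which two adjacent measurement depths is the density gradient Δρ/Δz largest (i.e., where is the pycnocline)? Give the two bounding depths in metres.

92–161 m

Compute the density gradient over each adjacent pair:
  29–36 m: Δρ/Δz = 0.06/7 = 8.6 × 10⁻³ kg m⁻⁴
  36–92 m: Δρ/Δz = 0.86/56 = 0.015 kg m⁻⁴
  92–161 m: Δρ/Δz = 2.41/69 = 0.035 kg m⁻⁴
The largest gradient is in the 92–161 m interval — the pycnocline.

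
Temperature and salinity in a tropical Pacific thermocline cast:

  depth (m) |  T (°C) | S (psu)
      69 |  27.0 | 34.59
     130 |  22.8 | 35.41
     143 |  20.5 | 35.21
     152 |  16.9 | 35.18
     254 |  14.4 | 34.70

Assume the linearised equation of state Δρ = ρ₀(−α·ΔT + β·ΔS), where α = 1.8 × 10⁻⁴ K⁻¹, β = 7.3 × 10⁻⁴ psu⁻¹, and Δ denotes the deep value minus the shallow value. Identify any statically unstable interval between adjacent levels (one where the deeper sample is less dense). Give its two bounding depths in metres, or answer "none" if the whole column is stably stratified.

Evaluate Δρ/ρ₀ = −αΔT + βΔS across each adjacent pair:
  69–130 m: −αΔT+βΔS = −(1.8 × 10⁻⁴)(-4.2)+(7.3 × 10⁻⁴)(+0.82) = 1.4 × 10⁻³ → stable
  130–143 m: −αΔT+βΔS = −(1.8 × 10⁻⁴)(-2.3)+(7.3 × 10⁻⁴)(-0.20) = 2.7 × 10⁻⁴ → stable
  143–152 m: −αΔT+βΔS = −(1.8 × 10⁻⁴)(-3.6)+(7.3 × 10⁻⁴)(-0.03) = 6.3 × 10⁻⁴ → stable
  152–254 m: −αΔT+βΔS = −(1.8 × 10⁻⁴)(-2.5)+(7.3 × 10⁻⁴)(-0.48) = 1.0 × 10⁻⁴ → stable
Every interval has Δρ > 0: the column is stably stratified throughout.

none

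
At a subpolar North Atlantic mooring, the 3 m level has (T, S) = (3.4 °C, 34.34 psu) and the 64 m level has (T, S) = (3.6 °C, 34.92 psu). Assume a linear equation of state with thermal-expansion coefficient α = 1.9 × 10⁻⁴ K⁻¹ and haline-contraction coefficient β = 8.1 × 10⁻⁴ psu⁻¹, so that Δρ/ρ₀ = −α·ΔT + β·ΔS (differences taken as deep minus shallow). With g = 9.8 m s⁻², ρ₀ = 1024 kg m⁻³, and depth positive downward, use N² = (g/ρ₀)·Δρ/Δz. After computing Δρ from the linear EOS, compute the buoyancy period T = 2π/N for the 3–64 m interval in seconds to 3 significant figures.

ΔT = +0.2 K, ΔS = +0.58 psu (deep − shallow).
Δρ/ρ₀ = −αΔT + βΔS = -3.80 × 10⁻⁵ + 4.698 × 10⁻⁴ = 4.318 × 10⁻⁴, so Δρ ≈ 0.4422 kg m⁻³.
N² = (g/ρ₀)·Δρ/Δz = g·(Δρ/ρ₀)/Δz = 9.8 × 4.318 × 10⁻⁴ / 61 = 6.9371 × 10⁻⁵ s⁻².
N = √(6.9371 × 10⁻⁵) = 8.3289 × 10⁻³ rad s⁻¹ → T = 2π/N = 754.38 s ≈ 754 s.

754 s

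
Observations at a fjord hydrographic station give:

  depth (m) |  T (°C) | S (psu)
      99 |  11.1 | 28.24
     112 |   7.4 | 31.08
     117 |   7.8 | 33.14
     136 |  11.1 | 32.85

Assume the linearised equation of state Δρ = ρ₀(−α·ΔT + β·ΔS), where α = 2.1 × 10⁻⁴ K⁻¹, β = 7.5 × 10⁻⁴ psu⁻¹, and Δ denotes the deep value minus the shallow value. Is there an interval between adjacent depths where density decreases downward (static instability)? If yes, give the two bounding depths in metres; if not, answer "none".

Evaluate Δρ/ρ₀ = −αΔT + βΔS across each adjacent pair:
  99–112 m: −αΔT+βΔS = −(2.1 × 10⁻⁴)(-3.7)+(7.5 × 10⁻⁴)(+2.84) = 2.9 × 10⁻³ → stable
  112–117 m: −αΔT+βΔS = −(2.1 × 10⁻⁴)(+0.4)+(7.5 × 10⁻⁴)(+2.06) = 1.5 × 10⁻³ → stable
  117–136 m: −αΔT+βΔS = −(2.1 × 10⁻⁴)(+3.3)+(7.5 × 10⁻⁴)(-0.29) = -9.1 × 10⁻⁴ → UNSTABLE
The 117–136 m interval has Δρ < 0: lighter water underlies denser water.

117–136 m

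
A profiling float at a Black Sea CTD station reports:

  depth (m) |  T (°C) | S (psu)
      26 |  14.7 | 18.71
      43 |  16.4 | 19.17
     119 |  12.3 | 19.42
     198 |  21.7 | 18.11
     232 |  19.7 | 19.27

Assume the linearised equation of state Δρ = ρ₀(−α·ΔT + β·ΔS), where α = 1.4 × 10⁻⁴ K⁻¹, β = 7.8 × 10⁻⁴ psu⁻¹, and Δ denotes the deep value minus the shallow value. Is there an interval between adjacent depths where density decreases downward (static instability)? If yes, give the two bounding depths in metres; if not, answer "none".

119–198 m

Evaluate Δρ/ρ₀ = −αΔT + βΔS across each adjacent pair:
  26–43 m: −αΔT+βΔS = −(1.4 × 10⁻⁴)(+1.7)+(7.8 × 10⁻⁴)(+0.46) = 1.2 × 10⁻⁴ → stable
  43–119 m: −αΔT+βΔS = −(1.4 × 10⁻⁴)(-4.1)+(7.8 × 10⁻⁴)(+0.25) = 7.7 × 10⁻⁴ → stable
  119–198 m: −αΔT+βΔS = −(1.4 × 10⁻⁴)(+9.4)+(7.8 × 10⁻⁴)(-1.31) = -2.3 × 10⁻³ → UNSTABLE
  198–232 m: −αΔT+βΔS = −(1.4 × 10⁻⁴)(-2.0)+(7.8 × 10⁻⁴)(+1.16) = 1.2 × 10⁻³ → stable
The 119–198 m interval has Δρ < 0: lighter water underlies denser water.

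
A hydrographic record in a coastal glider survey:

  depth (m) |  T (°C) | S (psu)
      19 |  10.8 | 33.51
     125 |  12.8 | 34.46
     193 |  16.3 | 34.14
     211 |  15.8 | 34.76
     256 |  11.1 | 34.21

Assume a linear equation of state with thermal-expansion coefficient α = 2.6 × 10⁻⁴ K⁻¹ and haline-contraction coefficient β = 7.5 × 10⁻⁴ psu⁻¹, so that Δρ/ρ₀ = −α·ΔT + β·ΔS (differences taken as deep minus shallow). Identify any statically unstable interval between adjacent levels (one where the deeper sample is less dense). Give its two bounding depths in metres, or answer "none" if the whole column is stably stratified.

Evaluate Δρ/ρ₀ = −αΔT + βΔS across each adjacent pair:
  19–125 m: −αΔT+βΔS = −(2.6 × 10⁻⁴)(+2.0)+(7.5 × 10⁻⁴)(+0.95) = 1.9 × 10⁻⁴ → stable
  125–193 m: −αΔT+βΔS = −(2.6 × 10⁻⁴)(+3.5)+(7.5 × 10⁻⁴)(-0.32) = -1.1 × 10⁻³ → UNSTABLE
  193–211 m: −αΔT+βΔS = −(2.6 × 10⁻⁴)(-0.5)+(7.5 × 10⁻⁴)(+0.62) = 6.0 × 10⁻⁴ → stable
  211–256 m: −αΔT+βΔS = −(2.6 × 10⁻⁴)(-4.7)+(7.5 × 10⁻⁴)(-0.55) = 8.1 × 10⁻⁴ → stable
The 125–193 m interval has Δρ < 0: lighter water underlies denser water.

125–193 m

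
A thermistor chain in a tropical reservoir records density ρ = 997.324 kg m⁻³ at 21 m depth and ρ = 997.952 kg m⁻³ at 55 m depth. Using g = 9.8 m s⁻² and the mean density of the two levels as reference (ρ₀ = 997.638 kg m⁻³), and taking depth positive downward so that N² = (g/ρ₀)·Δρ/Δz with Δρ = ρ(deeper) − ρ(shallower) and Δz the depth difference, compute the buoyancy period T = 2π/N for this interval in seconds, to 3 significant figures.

466 s

Δρ = 997.952 − 997.324 = 0.628 kg m⁻³ over Δz = 55 − 21 = 34 m.
N² = (9.8/997.638) × (0.628/34) = 1.8144 × 10⁻⁴ s⁻².
N = √(1.8144 × 10⁻⁴) = 0.013470 rad s⁻¹, so T = 2π/N = 466.46 s ≈ 466 s.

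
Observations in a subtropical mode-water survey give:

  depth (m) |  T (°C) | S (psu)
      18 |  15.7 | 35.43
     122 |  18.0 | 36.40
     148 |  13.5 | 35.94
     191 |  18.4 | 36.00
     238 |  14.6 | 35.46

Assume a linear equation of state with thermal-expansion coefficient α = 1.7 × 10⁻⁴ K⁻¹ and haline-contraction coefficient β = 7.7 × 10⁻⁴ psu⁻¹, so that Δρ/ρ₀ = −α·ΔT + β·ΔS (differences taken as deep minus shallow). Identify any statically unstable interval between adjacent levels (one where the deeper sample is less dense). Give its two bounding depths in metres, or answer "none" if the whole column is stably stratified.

148–191 m

Evaluate Δρ/ρ₀ = −αΔT + βΔS across each adjacent pair:
  18–122 m: −αΔT+βΔS = −(1.7 × 10⁻⁴)(+2.3)+(7.7 × 10⁻⁴)(+0.97) = 3.6 × 10⁻⁴ → stable
  122–148 m: −αΔT+βΔS = −(1.7 × 10⁻⁴)(-4.5)+(7.7 × 10⁻⁴)(-0.46) = 4.1 × 10⁻⁴ → stable
  148–191 m: −αΔT+βΔS = −(1.7 × 10⁻⁴)(+4.9)+(7.7 × 10⁻⁴)(+0.06) = -7.9 × 10⁻⁴ → UNSTABLE
  191–238 m: −αΔT+βΔS = −(1.7 × 10⁻⁴)(-3.8)+(7.7 × 10⁻⁴)(-0.54) = 2.3 × 10⁻⁴ → stable
The 148–191 m interval has Δρ < 0: lighter water underlies denser water.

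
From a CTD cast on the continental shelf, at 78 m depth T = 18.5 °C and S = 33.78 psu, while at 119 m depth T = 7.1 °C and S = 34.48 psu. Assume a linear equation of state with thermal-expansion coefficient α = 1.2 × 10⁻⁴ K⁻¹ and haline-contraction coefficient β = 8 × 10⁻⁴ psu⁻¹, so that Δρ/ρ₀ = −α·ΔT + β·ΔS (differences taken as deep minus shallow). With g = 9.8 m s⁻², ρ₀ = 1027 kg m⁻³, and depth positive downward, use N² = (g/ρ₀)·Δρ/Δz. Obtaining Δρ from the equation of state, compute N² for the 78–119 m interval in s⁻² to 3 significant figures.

4.61 × 10⁻⁴ s⁻²

ΔT = -11.4 K, ΔS = +0.70 psu (deep − shallow).
Δρ/ρ₀ = −αΔT + βΔS = 1.368 × 10⁻³ + 5.60 × 10⁻⁴ = 1.928 × 10⁻³, so Δρ ≈ 1.980 kg m⁻³.
N² = (g/ρ₀)·Δρ/Δz = g·(Δρ/ρ₀)/Δz = 9.8 × 1.928 × 10⁻³ / 41 = 4.6084 × 10⁻⁴ s⁻² ≈ 4.61 × 10⁻⁴ s⁻².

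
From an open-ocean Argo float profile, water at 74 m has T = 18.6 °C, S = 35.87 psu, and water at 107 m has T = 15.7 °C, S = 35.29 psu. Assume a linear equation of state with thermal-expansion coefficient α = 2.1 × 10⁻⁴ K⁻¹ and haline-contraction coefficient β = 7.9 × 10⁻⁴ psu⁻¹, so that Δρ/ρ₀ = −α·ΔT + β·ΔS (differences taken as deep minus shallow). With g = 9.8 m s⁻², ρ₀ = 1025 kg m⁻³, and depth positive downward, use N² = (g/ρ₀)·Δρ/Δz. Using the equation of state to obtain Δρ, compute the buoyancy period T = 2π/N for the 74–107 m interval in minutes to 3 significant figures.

15.6 min

ΔT = -2.9 K, ΔS = -0.58 psu (deep − shallow).
Δρ/ρ₀ = −αΔT + βΔS = 6.09 × 10⁻⁴ − 4.582 × 10⁻⁴ = 1.508 × 10⁻⁴, so Δρ ≈ 0.1546 kg m⁻³.
N² = (g/ρ₀)·Δρ/Δz = g·(Δρ/ρ₀)/Δz = 9.8 × 1.508 × 10⁻⁴ / 33 = 4.4783 × 10⁻⁵ s⁻².
N = √(4.4783 × 10⁻⁵) = 6.6920 × 10⁻³ rad s⁻¹ → T = 2π/N = 938.91 s = 15.649 min ≈ 15.6 min.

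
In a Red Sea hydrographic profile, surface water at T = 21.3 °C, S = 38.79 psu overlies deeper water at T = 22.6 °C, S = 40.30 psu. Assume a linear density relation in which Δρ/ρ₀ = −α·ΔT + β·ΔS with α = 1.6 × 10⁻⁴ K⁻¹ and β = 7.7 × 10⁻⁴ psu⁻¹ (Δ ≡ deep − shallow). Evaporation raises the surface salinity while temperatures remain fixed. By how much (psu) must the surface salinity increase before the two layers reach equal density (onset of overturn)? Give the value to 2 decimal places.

1.24 psu

Neutral buoyancy requires −α(T_deep − T_surf) + β(S_deep − S_surf′) = 0.
S_surf′ = S_deep − (α/β)·ΔT = 40.30 − (1.6 × 10⁻⁴/7.7 × 10⁻⁴)·(+1.3) = 40.0299 psu.
Increase required: 40.0299 − 38.79 = 1.2399 psu.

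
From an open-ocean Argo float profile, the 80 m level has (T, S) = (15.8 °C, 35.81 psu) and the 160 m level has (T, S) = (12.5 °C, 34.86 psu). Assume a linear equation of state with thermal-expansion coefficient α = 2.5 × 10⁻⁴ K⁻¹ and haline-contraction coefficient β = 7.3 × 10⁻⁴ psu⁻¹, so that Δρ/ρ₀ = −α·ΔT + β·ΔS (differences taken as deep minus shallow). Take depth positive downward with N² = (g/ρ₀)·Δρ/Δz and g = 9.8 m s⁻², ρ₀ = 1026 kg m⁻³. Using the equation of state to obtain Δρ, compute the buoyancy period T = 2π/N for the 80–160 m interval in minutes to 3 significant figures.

ΔT = -3.3 K, ΔS = -0.95 psu (deep − shallow).
Δρ/ρ₀ = −αΔT + βΔS = 8.25 × 10⁻⁴ − 6.935 × 10⁻⁴ = 1.315 × 10⁻⁴, so Δρ ≈ 0.1349 kg m⁻³.
N² = (g/ρ₀)·Δρ/Δz = g·(Δρ/ρ₀)/Δz = 9.8 × 1.315 × 10⁻⁴ / 80 = 1.6109 × 10⁻⁵ s⁻².
N = √(1.6109 × 10⁻⁵) = 4.0136 × 10⁻³ rad s⁻¹ → T = 2π/N = 1.5655 × 10³ s = 26.092 min ≈ 26.1 min.

26.1 min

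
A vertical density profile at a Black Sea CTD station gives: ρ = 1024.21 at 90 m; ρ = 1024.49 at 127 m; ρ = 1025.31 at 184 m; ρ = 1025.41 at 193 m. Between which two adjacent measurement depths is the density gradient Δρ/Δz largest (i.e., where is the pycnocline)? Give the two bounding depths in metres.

127–184 m

Compute the density gradient over each adjacent pair:
  90–127 m: Δρ/Δz = 0.28/37 = 7.6 × 10⁻³ kg m⁻⁴
  127–184 m: Δρ/Δz = 0.82/57 = 0.014 kg m⁻⁴
  184–193 m: Δρ/Δz = 0.10/9 = 0.011 kg m⁻⁴
The largest gradient is in the 127–184 m interval — the pycnocline.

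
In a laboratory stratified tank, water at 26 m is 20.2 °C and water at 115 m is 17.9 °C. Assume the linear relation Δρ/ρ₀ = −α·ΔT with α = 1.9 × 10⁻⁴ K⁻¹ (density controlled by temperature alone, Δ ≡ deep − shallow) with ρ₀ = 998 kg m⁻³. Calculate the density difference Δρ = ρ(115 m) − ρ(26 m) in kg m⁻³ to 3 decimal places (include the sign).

ΔT = -2.3 K, Δρ/ρ₀ = −αΔT = 4.37 × 10⁻⁴.
Δρ = 998 × (4.37 × 10⁻⁴) = +0.436 kg m⁻³.
Positive Δρ: denser below, stable.

+0.436 kg m⁻³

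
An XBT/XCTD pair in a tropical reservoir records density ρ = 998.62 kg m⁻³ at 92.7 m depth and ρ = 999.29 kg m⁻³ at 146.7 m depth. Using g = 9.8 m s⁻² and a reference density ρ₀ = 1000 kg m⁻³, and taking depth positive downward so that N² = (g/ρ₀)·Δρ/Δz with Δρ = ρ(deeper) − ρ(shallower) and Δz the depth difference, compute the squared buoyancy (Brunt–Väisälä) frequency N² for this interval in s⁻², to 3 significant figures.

Δρ = 999.29 − 998.62 = 0.67 kg m⁻³ over Δz = 146.7 − 92.7 = 54 m.
N² = (9.8/1000) × (0.67/54) = 1.2159 × 10⁻⁴ s⁻² ≈ 1.22 × 10⁻⁴ s⁻².

1.22 × 10⁻⁴ s⁻²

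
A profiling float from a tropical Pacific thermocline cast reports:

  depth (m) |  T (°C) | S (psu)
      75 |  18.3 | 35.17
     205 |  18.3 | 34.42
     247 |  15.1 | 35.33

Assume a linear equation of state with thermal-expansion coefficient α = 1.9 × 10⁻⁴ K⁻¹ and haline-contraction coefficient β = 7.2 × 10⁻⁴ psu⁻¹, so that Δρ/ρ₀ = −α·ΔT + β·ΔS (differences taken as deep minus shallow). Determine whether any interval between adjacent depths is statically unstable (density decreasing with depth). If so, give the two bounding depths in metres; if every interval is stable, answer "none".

75–205 m

Evaluate Δρ/ρ₀ = −αΔT + βΔS across each adjacent pair:
  75–205 m: −αΔT+βΔS = −(1.9 × 10⁻⁴)(+0.0)+(7.2 × 10⁻⁴)(-0.75) = -5.4 × 10⁻⁴ → UNSTABLE
  205–247 m: −αΔT+βΔS = −(1.9 × 10⁻⁴)(-3.2)+(7.2 × 10⁻⁴)(+0.91) = 1.3 × 10⁻³ → stable
The 75–205 m interval has Δρ < 0: lighter water underlies denser water.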